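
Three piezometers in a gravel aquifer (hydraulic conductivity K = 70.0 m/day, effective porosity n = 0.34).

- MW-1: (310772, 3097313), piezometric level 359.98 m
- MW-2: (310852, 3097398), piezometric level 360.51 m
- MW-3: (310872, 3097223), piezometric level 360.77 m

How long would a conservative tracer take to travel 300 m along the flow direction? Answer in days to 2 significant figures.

200 days

With h = a·x + b·y + c and MW-1 as origin, the differences give:
  80·a + 85·b = +0.53
  100·a + (-90)·b = +0.79
Eliminate b (×(-90) and ×85, subtract): -15700·a = -114.850 → a = ∂h/∂x = +0.007315
Back-substitute: b = ∂h/∂y = -0.0006497.
|∇h| = √(0.007315² + -0.0006497²) = 0.007344
Seepage velocity v = K·i/n = 70.0 × 0.007344 / 0.34 = 1.512 m/day.
t = 300 / 1.512 = 198.4 days.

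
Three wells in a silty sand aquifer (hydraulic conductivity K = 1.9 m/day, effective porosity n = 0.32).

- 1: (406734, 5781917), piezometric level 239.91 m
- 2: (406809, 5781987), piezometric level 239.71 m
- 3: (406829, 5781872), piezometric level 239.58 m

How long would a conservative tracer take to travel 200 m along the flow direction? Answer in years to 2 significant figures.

Differences from 1: to 2 (Δx, Δy, Δh) = (75, 70, -0.20); to 3 = (95, -45, -0.33).
Determinant of the coordinate differences = 75·(-45) − 95·70 = -10025.
∂h/∂x = [(-0.20)·(-45) − (-0.33)·70] / -10025 = -0.003202
∂h/∂y = [75·(-0.33) − 95·(-0.20)] / -10025 = +0.0005736
|∇h| = √(-0.003202² + 0.0005736²) = 0.003253
Seepage velocity v = K·i/n = 1.9 × 0.003253 / 0.32 = 0.01931 m/day.
t = 200 / 0.01931 = 1.036e+04 days = 28.4 years.

28 years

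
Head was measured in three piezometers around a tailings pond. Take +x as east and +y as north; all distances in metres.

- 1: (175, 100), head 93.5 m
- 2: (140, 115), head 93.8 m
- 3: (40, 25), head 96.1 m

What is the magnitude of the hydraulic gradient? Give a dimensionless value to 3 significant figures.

0.0171

Three-point gradient (reference 1): Δ to 2 = (-35, 15, +0.3), Δ to 3 = (-135, -75, +2.6).
∂h/∂x = -0.01323, ∂h/∂y = -0.01086 (det = 4650).
|∇h| = √(-0.01323² + -0.01086²) = 0.01712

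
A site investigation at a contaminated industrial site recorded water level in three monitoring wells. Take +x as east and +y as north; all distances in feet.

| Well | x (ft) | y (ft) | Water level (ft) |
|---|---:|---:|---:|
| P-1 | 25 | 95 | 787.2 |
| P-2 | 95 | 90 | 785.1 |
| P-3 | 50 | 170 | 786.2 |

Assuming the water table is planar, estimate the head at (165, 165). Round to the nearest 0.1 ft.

782.7 ft

Taking P-1 as reference: P-2−P-1 = (70, -5, -2.1); P-3−P-1 = (25, 75, -1.0).
Solve a·Δx + b·Δy = Δh: det = 70·75 − 25·(-5) = 5375.
∂h/∂x = [(-2.1)·75 − (-1.0)·(-5)] / 5375 = -0.03023
∂h/∂y = [70·(-1.0) − 25·(-2.1)] / 5375 = -0.003256
h(165, 165) = 787.2 + (-0.03023)·(140) + (-0.003256)·(70) = 787.2 -4.233 -0.228 = 782.740 ft.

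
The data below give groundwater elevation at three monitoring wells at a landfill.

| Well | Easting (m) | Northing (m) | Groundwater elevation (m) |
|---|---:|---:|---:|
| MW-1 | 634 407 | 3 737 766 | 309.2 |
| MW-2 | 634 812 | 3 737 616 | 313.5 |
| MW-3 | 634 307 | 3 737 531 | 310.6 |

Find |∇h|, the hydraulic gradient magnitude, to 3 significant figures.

Differences from MW-1: to MW-2 (Δx, Δy, Δh) = (405, -150, +4.3); to MW-3 = (-100, -235, +1.4).
Solve a·Δx + b·Δy = Δh: det = 405·(-235) − (-100)·(-150) = -110175.
∂h/∂x = [(+4.3)·(-235) − (+1.4)·(-150)] / -110175 = +0.007266
∂h/∂y = [405·(+1.4) − (-100)·(+4.3)] / -110175 = -0.009049
|∇h| = √(0.007266² + -0.009049²) = 0.01161

0.0116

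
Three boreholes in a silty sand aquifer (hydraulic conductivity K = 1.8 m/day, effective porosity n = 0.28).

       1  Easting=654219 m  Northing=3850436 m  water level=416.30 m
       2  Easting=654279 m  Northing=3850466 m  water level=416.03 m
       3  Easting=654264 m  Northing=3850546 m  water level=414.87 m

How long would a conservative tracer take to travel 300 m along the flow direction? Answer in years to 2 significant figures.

With h = a·x + b·y + c and 1 as origin, the differences give:
  60·a + 30·b = -0.27
  45·a + 110·b = -1.43
Eliminate b (×110 and ×30, subtract): 5250·a = 13.200 → a = ∂h/∂x = +0.002514
Back-substitute: b = ∂h/∂y = -0.01403.
|∇h| = √(0.002514² + -0.01403²) = 0.01425
Seepage velocity v = K·i/n = 1.8 × 0.01425 / 0.28 = 0.09161 m/day.
t = 300 / 0.09161 = 3275 days = 8.97 years.

9.0 years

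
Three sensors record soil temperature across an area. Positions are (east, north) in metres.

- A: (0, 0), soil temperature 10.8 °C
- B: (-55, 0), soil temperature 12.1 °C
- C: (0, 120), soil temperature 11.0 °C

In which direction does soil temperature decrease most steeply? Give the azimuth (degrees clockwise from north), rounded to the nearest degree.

094°

∂T/∂x = (12.1 − 10.8) / (-55 − 0) = -0.02364
∂T/∂y = (11.0 − 10.8) / (120 − 0) = +0.001667
Steepest decrease is along −∇f: components (+0.02364 E, -0.001667 N).
Azimuth = atan2(+0.02364, -0.001667) = 94.0° ≈ 094°.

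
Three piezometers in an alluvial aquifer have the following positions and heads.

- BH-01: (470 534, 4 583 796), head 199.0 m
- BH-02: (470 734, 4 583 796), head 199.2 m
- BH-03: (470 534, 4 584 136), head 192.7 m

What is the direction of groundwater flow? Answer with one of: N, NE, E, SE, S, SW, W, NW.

N

∂h/∂x = (199.2 − 199.0) / (470734 − 470534) = +0.0010000
∂h/∂y = (192.7 − 199.0) / (4584136 − 4583796) = -0.01853
Flow = −∇h = (-0.0010000 east, +0.01853 north), which points north.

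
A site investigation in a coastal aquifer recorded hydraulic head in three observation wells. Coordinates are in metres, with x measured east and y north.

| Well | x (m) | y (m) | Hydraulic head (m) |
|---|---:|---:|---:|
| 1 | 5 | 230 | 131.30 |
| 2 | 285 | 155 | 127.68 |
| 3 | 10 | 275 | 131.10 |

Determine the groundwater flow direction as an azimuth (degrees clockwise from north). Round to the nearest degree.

Differences from 1: to 2 (Δx, Δy, Δh) = (280, -75, -3.62); to 3 = (5, 45, -0.20).
Determinant of the coordinate differences = 280·45 − 5·(-75) = 12975.
∂h/∂x = [(-3.62)·45 − (-0.20)·(-75)] / 12975 = -0.01371
∂h/∂y = [280·(-0.20) − 5·(-3.62)] / 12975 = -0.002921
Flow direction (−∇h) has components (+0.01371 E, +0.002921 N).
Azimuth = atan2(E, N) = atan2(+0.01371, +0.002921) = 78.0° ≈ 078°.

078°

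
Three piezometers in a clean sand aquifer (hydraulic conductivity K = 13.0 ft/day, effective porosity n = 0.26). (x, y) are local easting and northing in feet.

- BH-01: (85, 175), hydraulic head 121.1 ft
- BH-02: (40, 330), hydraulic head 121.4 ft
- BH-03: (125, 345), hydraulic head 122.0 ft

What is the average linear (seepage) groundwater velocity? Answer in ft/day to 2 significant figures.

Taking BH-01 as reference: BH-02−BH-01 = (-45, 155, +0.3); BH-03−BH-01 = (40, 170, +0.9).
Determinant of the coordinate differences = (-45)·170 − 40·155 = -13850.
∂h/∂x = [(+0.3)·170 − (+0.9)·155] / -13850 = +0.006390
∂h/∂y = [(-45)·(+0.9) − 40·(+0.3)] / -13850 = +0.003791
|∇h| = √(0.006390² + 0.003791²) = 0.00743
Seepage velocity v = K·i/n = 13.0 × 0.00743 / 0.26 = 0.3715 ft/day.

0.37 ft/day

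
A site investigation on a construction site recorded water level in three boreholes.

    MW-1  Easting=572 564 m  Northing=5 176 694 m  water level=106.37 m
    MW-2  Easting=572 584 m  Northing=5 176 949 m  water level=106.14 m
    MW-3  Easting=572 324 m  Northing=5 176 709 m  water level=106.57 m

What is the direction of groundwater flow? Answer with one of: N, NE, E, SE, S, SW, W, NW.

NE

Taking MW-1 as reference: MW-2−MW-1 = (20, 255, -0.23); MW-3−MW-1 = (-240, 15, +0.20).
Solve a·Δx + b·Δy = Δh: det = 20·15 − (-240)·255 = 61500.
∂h/∂x = [(-0.23)·15 − (+0.20)·255] / 61500 = -0.0008854
∂h/∂y = [20·(+0.20) − (-240)·(-0.23)] / 61500 = -0.0008325
Flow = −∇h = (+0.0008854 east, +0.0008325 north), which points northeast.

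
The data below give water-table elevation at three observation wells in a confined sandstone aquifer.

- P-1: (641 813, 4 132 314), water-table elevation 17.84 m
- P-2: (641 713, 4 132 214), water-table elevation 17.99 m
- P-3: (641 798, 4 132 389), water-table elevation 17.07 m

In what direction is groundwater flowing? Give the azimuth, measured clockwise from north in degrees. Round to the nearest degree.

320°

With h = a·x + b·y + c and P-1 as origin, the differences give:
  (-100)·a + (-100)·b = +0.15
  (-15)·a + 75·b = -0.77
Eliminate b (×75 and ×(-100), subtract): -9000·a = -65.750 → a = ∂h/∂x = +0.007306
Back-substitute: b = ∂h/∂y = -0.008806.
Flow direction (−∇h) has components (-0.007306 E, +0.008806 N).
Azimuth = atan2(E, N) = atan2(-0.007306, +0.008806) = 320.3° ≈ 320°.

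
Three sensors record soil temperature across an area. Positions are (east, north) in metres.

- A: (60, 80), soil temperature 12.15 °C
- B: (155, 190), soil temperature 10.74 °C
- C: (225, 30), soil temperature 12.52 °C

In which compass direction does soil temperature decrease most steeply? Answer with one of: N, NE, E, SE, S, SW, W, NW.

N

Differences from A: to B (Δx, Δy, Δh) = (95, 110, -1.41); to C = (165, -50, +0.37).
Solve a·Δx + b·Δy = ΔT: det = 95·(-50) − 165·110 = -22900.
∂T/∂x = [(-1.41)·(-50) − (+0.37)·110] / -22900 = -0.001301
∂T/∂y = [95·(+0.37) − 165·(-1.41)] / -22900 = -0.01169
Steepest decrease is along −∇f = (+0.001301 E, +0.01169 N) → north.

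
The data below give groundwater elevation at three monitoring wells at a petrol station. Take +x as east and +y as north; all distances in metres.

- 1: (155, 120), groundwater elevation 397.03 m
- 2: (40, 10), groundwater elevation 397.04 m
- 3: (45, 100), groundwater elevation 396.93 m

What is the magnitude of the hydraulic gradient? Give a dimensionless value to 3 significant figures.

0.00172

Three-point gradient (reference 1): Δ to 2 = (-115, -110, +0.01), Δ to 3 = (-110, -20, -0.10).
∂h/∂x = +0.001143, ∂h/∂y = -0.001286 (det = -9800).
|∇h| = √(0.001143² + -0.001286²) = 0.001721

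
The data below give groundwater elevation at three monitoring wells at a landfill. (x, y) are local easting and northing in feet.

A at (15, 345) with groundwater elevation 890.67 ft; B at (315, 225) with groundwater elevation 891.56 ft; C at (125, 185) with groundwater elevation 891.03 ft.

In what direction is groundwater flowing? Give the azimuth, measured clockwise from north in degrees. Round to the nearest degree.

Differences from A: to B (Δx, Δy, Δh) = (300, -120, +0.89); to C = (110, -160, +0.36).
Determinant of the coordinate differences = 300·(-160) − 110·(-120) = -34800.
∂h/∂x = [(+0.89)·(-160) − (+0.36)·(-120)] / -34800 = +0.002851
∂h/∂y = [300·(+0.36) − 110·(+0.89)] / -34800 = -0.0002902
Flow direction (−∇h) has components (-0.002851 E, +0.0002902 N).
Azimuth = atan2(E, N) = atan2(-0.002851, +0.0002902) = 275.8° ≈ 276°.

276°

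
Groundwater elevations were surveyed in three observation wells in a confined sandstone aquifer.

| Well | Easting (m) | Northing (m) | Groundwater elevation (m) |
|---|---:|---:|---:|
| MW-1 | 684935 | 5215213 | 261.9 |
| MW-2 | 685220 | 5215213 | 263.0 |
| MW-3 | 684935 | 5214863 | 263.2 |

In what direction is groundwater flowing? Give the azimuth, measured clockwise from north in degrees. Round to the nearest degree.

∂h/∂x = (263.0 − 261.9) / (685220 − 684935) = +0.003860
∂h/∂y = (263.2 − 261.9) / (5214863 − 5215213) = -0.003714
Flow direction (−∇h) has components (-0.003860 E, +0.003714 N).
Azimuth = atan2(E, N) = atan2(-0.003860, +0.003714) = 313.9° ≈ 314°.

314°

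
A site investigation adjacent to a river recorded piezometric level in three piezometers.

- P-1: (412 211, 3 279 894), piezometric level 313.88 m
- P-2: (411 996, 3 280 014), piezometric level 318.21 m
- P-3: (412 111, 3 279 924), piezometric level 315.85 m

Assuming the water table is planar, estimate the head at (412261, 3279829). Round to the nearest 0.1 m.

312.8 m

Three-point gradient (reference P-1): Δ to P-2 = (-215, 120, +4.33), Δ to P-3 = (-100, 30, +1.97).
∂h/∂x = -0.01919, ∂h/∂y = +0.001703 (det = 5550).
h(412261, 3279829) = 313.88 + (-0.01919)·(50) + (+0.001703)·(-65) = 313.88 -0.959 -0.111 = 312.810 m.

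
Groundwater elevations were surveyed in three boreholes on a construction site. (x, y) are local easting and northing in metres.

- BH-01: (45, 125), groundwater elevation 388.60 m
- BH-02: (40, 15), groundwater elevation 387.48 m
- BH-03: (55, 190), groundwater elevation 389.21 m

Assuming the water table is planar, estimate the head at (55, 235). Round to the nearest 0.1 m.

389.7 m

With h = a·x + b·y + c and BH-01 as origin, the differences give:
  (-5)·a + (-110)·b = -1.12
  10·a + 65·b = +0.61
Eliminate b (×65 and ×(-110), subtract): 775·a = -5.700 → a = ∂h/∂x = -0.007355
Back-substitute: b = ∂h/∂y = +0.01052.
h(55, 235) = 388.60 + (-0.007355)·(10) + (+0.01052)·(110) = 388.60 -0.074 +1.157 = 389.683 m.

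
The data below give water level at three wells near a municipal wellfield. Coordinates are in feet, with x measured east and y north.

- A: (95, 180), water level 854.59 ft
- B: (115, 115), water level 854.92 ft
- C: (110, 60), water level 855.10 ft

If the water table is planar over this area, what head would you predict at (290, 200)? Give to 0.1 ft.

855.4 ft

Differences from A: to B (Δx, Δy, Δh) = (20, -65, +0.33); to C = (15, -120, +0.51).
Solve a·Δx + b·Δy = Δh: det = 20·(-120) − 15·(-65) = -1425.
∂h/∂x = [(+0.33)·(-120) − (+0.51)·(-65)] / -1425 = +0.004526
∂h/∂y = [20·(+0.51) − 15·(+0.33)] / -1425 = -0.003684
h(290, 200) = 854.59 + (+0.004526)·(195) + (-0.003684)·(20) = 854.59 +0.883 -0.074 = 855.399 ft.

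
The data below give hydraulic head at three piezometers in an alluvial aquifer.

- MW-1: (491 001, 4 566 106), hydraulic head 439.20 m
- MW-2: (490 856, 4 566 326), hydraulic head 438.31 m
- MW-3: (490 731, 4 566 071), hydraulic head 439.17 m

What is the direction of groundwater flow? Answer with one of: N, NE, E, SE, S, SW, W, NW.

Taking MW-1 as reference: MW-2−MW-1 = (-145, 220, -0.89); MW-3−MW-1 = (-270, -35, -0.03).
Solve a·Δx + b·Δy = Δh: det = (-145)·(-35) − (-270)·220 = 64475.
∂h/∂x = [(-0.89)·(-35) − (-0.03)·220] / 64475 = +0.0005855
∂h/∂y = [(-145)·(-0.03) − (-270)·(-0.89)] / 64475 = -0.003660
Flow = −∇h = (-0.0005855 east, +0.003660 north), which points north.

N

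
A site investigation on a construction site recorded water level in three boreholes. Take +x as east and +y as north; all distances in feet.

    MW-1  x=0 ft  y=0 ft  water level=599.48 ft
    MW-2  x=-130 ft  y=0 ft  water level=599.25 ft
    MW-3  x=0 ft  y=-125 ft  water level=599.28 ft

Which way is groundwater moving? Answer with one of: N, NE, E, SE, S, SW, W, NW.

SW

∂h/∂x = (599.25 − 599.48) / (-130 − 0) = +0.001769
∂h/∂y = (599.28 − 599.48) / (-125 − 0) = +0.001600
Flow = −∇h = (-0.001769 east, -0.001600 north), which points southwest.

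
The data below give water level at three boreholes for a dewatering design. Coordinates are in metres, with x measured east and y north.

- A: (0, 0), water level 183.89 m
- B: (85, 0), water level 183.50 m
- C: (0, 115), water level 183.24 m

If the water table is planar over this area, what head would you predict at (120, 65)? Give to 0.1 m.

∂h/∂x = (183.50 − 183.89) / (85 − 0) = -0.004588
∂h/∂y = (183.24 − 183.89) / (115 − 0) = -0.005652
h(120, 65) = 183.89 + (-0.004588)·(120) + (-0.005652)·(65) = 183.89 -0.551 -0.367 = 182.972 m.

183.0 m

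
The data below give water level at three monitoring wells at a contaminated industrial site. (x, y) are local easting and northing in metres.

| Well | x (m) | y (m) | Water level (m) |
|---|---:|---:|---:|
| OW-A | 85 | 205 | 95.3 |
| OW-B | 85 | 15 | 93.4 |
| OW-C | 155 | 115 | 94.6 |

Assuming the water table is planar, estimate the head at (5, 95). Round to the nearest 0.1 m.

94.0 m

Taking OW-A as reference: OW-B−OW-A = (0, -190, -1.9); OW-C−OW-A = (70, -90, -0.7).
Determinant of the coordinate differences = 0·(-90) − 70·(-190) = 13300.
∂h/∂x = [(-1.9)·(-90) − (-0.7)·(-190)] / 13300 = +0.002857
∂h/∂y = [0·(-0.7) − 70·(-1.9)] / 13300 = +0.010000
h(5, 95) = 95.3 + (+0.002857)·(-80) + (+0.010000)·(-110) = 95.3 -0.229 -1.100 = 93.971 m.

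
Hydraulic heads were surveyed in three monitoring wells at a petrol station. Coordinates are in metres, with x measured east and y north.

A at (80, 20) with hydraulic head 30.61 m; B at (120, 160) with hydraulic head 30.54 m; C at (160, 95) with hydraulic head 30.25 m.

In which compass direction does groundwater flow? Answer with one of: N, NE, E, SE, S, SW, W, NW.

E

Taking A as reference: B−A = (40, 140, -0.07); C−A = (80, 75, -0.36).
Solve a·Δx + b·Δy = Δh: det = 40·75 − 80·140 = -8200.
∂h/∂x = [(-0.07)·75 − (-0.36)·140] / -8200 = -0.005506
∂h/∂y = [40·(-0.36) − 80·(-0.07)] / -8200 = +0.001073
Flow = −∇h = (+0.005506 east, -0.001073 north), which points east.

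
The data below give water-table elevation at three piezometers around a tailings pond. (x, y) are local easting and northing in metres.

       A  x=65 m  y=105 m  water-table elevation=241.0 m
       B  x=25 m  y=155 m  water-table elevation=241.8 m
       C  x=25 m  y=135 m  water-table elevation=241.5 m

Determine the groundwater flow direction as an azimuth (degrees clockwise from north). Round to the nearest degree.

175°

With h = a·x + b·y + c and A as origin, the differences give:
  (-40)·a + 50·b = +0.8
  (-40)·a + 30·b = +0.5
Eliminate b (×30 and ×50, subtract): 800·a = -1.00 → a = ∂h/∂x = -0.001250
Back-substitute: b = ∂h/∂y = +0.01500.
Flow direction (−∇h) has components (+0.001250 E, -0.01500 N).
Azimuth = atan2(E, N) = atan2(+0.001250, -0.01500) = 175.2° ≈ 175°.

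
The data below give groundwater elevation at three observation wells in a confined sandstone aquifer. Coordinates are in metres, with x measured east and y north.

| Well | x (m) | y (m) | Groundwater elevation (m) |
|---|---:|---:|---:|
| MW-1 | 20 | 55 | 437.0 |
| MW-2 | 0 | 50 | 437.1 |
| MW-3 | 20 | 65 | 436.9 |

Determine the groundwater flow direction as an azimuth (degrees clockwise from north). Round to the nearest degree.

Differences from MW-1: to MW-2 (Δx, Δy, Δh) = (-20, -5, +0.1); to MW-3 = (0, 10, -0.1).
Solve a·Δx + b·Δy = Δh: det = (-20)·10 − 0·(-5) = -200.
∂h/∂x = [(+0.1)·10 − (-0.1)·(-5)] / -200 = -0.002500
∂h/∂y = [(-20)·(-0.1) − 0·(+0.1)] / -200 = -0.01000
Flow direction (−∇h) has components (+0.002500 E, +0.01000 N).
Azimuth = atan2(E, N) = atan2(+0.002500, +0.01000) = 14.0° ≈ 014°.

014°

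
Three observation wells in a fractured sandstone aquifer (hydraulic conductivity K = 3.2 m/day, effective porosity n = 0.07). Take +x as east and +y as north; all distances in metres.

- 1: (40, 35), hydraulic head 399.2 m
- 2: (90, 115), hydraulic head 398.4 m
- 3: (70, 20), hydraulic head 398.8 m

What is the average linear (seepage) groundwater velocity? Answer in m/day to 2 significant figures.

Taking 1 as reference: 2−1 = (50, 80, -0.8); 3−1 = (30, -15, -0.4).
Determinant of the coordinate differences = 50·(-15) − 30·80 = -3150.
∂h/∂x = [(-0.8)·(-15) − (-0.4)·80] / -3150 = -0.01397
∂h/∂y = [50·(-0.4) − 30·(-0.8)] / -3150 = -0.001270
|∇h| = √(-0.01397² + -0.001270²) = 0.01403
Seepage velocity v = K·i/n = 3.2 × 0.01403 / 0.07 = 0.6414 m/day.

0.64 m/day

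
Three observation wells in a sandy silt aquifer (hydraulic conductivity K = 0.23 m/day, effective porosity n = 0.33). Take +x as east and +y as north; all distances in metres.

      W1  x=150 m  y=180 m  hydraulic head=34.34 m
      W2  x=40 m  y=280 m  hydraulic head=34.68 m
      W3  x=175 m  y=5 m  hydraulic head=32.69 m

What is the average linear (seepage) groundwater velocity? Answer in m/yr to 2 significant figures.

3.1 m/yr

Taking W1 as reference: W2−W1 = (-110, 100, +0.34); W3−W1 = (25, -175, -1.65).
Determinant of the coordinate differences = (-110)·(-175) − 25·100 = 16750.
∂h/∂x = [(+0.34)·(-175) − (-1.65)·100] / 16750 = +0.006299
∂h/∂y = [(-110)·(-1.65) − 25·(+0.34)] / 16750 = +0.01033
|∇h| = √(0.006299² + 0.01033²) = 0.0121
Seepage velocity v = K·i/n = 0.23 × 0.0121 / 0.33 = 0.008433 m/day = 3.08 m/yr.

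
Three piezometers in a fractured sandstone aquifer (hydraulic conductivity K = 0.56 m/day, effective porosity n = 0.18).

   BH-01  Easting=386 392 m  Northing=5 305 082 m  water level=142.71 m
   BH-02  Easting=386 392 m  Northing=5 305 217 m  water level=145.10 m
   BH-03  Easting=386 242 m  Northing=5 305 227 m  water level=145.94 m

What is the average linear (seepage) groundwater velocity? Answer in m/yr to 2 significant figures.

21 m/yr

Three-point gradient (reference BH-01): Δ to BH-02 = (0, 135, +2.39), Δ to BH-03 = (-150, 145, +3.23).
∂h/∂x = -0.004420, ∂h/∂y = +0.01770 (det = 20250).
|∇h| = √(-0.004420² + 0.01770²) = 0.01824
Seepage velocity v = K·i/n = 0.56 × 0.01824 / 0.18 = 0.05675 m/day = 20.73 m/yr.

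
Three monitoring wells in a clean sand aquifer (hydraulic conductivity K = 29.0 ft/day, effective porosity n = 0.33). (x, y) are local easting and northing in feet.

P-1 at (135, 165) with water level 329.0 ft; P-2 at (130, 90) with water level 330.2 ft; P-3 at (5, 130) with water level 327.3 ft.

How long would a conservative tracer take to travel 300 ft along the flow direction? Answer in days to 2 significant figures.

Differences from P-1: to P-2 (Δx, Δy, Δh) = (-5, -75, +1.2); to P-3 = (-130, -35, -1.7).
Solve a·Δx + b·Δy = Δh: det = (-5)·(-35) − (-130)·(-75) = -9575.
∂h/∂x = [(+1.2)·(-35) − (-1.7)·(-75)] / -9575 = +0.01770
∂h/∂y = [(-5)·(-1.7) − (-130)·(+1.2)] / -9575 = -0.01718
|∇h| = √(0.01770² + -0.01718²) = 0.02467
Seepage velocity v = K·i/n = 29.0 × 0.02467 / 0.33 = 2.168 ft/day.
t = 300 / 2.168 = 138.4 days.

140 days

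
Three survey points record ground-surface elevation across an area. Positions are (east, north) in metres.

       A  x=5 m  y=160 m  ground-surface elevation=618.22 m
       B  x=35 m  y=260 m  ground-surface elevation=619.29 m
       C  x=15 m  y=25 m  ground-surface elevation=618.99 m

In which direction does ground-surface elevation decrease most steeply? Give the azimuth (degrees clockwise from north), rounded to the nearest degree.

273°

Taking A as reference: B−A = (30, 100, +1.07); C−A = (10, -135, +0.77).
Determinant of the coordinate differences = 30·(-135) − 10·100 = -5050.
∂z/∂x = [(+1.07)·(-135) − (+0.77)·100] / -5050 = +0.04385
∂z/∂y = [30·(+0.77) − 10·(+1.07)] / -5050 = -0.002455
Steepest decrease is along −∇f: components (-0.04385 E, +0.002455 N).
Azimuth = atan2(-0.04385, +0.002455) = 273.2° ≈ 273°.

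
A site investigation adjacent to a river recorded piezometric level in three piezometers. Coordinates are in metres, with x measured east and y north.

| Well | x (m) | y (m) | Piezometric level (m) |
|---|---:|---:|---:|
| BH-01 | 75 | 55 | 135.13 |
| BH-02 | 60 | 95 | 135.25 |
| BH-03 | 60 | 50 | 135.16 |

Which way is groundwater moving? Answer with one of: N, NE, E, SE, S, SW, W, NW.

SE

Taking BH-01 as reference: BH-02−BH-01 = (-15, 40, +0.12); BH-03−BH-01 = (-15, -5, +0.03).
Determinant of the coordinate differences = (-15)·(-5) − (-15)·40 = 675.
∂h/∂x = [(+0.12)·(-5) − (+0.03)·40] / 675 = -0.002667
∂h/∂y = [(-15)·(+0.03) − (-15)·(+0.12)] / 675 = +0.002000
Flow = −∇h = (+0.002667 east, -0.002000 north), which points southeast.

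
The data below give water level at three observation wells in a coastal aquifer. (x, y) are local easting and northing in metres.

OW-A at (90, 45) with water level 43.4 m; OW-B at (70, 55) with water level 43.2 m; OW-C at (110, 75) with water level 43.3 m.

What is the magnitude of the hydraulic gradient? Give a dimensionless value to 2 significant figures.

0.0098

Taking OW-A as reference: OW-B−OW-A = (-20, 10, -0.2); OW-C−OW-A = (20, 30, -0.1).
Determinant of the coordinate differences = (-20)·30 − 20·10 = -800.
∂h/∂x = [(-0.2)·30 − (-0.1)·10] / -800 = +0.006250
∂h/∂y = [(-20)·(-0.1) − 20·(-0.2)] / -800 = -0.007500
|∇h| = √(0.006250² + -0.007500²) = 0.009763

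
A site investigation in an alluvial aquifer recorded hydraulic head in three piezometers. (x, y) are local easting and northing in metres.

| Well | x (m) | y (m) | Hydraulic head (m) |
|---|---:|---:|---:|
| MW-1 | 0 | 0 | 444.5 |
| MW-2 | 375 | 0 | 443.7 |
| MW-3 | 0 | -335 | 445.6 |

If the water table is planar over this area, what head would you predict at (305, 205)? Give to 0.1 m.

443.2 m

∂h/∂x = (443.7 − 444.5) / (375 − 0) = -0.002133
∂h/∂y = (445.6 − 444.5) / (-335 − 0) = -0.003284
h(305, 205) = 444.5 + (-0.002133)·(305) + (-0.003284)·(205) = 444.5 -0.651 -0.673 = 443.176 m.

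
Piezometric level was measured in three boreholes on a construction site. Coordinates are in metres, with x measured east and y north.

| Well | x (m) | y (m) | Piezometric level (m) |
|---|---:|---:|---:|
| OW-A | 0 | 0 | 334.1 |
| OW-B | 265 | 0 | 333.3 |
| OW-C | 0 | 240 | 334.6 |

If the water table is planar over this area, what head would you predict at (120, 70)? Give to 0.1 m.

∂h/∂x = (333.3 − 334.1) / (265 − 0) = -0.003019
∂h/∂y = (334.6 − 334.1) / (240 − 0) = +0.002083
h(120, 70) = 334.1 + (-0.003019)·(120) + (+0.002083)·(70) = 334.1 -0.362 +0.146 = 333.884 m.

333.9 m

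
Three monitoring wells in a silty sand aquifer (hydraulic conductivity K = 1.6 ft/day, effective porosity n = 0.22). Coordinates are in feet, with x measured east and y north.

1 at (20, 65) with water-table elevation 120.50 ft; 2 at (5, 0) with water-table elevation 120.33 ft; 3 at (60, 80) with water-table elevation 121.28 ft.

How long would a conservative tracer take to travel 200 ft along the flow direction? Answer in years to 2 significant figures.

3.7 years

Three-point gradient (reference 1): Δ to 2 = (-15, -65, -0.17), Δ to 3 = (40, 15, +0.78).
∂h/∂x = +0.02027, ∂h/∂y = -0.002063 (det = 2375).
|∇h| = √(0.02027² + -0.002063²) = 0.02037
Seepage velocity v = K·i/n = 1.6 × 0.02037 / 0.22 = 0.1481 ft/day.
t = 200 / 0.1481 = 1350 days = 3.7 years.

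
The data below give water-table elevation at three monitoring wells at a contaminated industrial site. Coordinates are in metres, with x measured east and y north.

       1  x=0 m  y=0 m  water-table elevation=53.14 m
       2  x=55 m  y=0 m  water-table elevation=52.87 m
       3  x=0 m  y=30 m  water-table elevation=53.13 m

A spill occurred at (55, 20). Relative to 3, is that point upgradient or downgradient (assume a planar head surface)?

∂h/∂x = (52.87 − 53.14) / (55 − 0) = -0.004909
∂h/∂y = (53.13 − 53.14) / (30 − 0) = -0.0003333
Head at (55, 20) = 53.14 + (-0.004909)·(55) + (-0.0003333)·(20) = 52.86 m.
That is lower than the 53.13 m at 3, so the point is downgradient.

downgradient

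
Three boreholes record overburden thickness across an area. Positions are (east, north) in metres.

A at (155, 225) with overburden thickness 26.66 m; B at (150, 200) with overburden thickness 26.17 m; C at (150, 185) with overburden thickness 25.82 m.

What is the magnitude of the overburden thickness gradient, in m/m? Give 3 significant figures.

Taking A as reference: B−A = (-5, -25, -0.49); C−A = (-5, -40, -0.84).
Solve a·Δx + b·Δy = Δd: det = (-5)·(-40) − (-5)·(-25) = 75.
∂d/∂x = [(-0.49)·(-40) − (-0.84)·(-25)] / 75 = -0.01867
∂d/∂y = [(-5)·(-0.84) − (-5)·(-0.49)] / 75 = +0.02333
|∇f| = √(-0.01867² + 0.02333²) = 0.02988 m/m

0.0299 m/m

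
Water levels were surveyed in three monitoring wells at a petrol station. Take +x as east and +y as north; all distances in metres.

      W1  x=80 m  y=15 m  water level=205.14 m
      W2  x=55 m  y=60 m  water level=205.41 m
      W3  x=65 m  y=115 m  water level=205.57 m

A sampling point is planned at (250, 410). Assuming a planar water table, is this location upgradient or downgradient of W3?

upgradient

With h = a·x + b·y + c and W1 as origin, the differences give:
  (-25)·a + 45·b = +0.27
  (-15)·a + 100·b = +0.43
Eliminate b (×100 and ×45, subtract): -1825·a = 7.650 → a = ∂h/∂x = -0.004192
Back-substitute: b = ∂h/∂y = +0.003671.
Head at (250, 410) = 205.14 + (-0.004192)·(170) + (+0.003671)·(395) = 205.88 m.
That is higher than the 205.57 m at W3, so the point is upgradient.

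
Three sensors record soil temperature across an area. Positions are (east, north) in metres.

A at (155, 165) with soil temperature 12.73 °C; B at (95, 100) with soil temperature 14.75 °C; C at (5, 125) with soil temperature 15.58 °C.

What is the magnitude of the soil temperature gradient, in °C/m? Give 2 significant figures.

0.023 °C/m

With T = a·x + b·y + c and A as origin, the differences give:
  (-60)·a + (-65)·b = +2.02
  (-150)·a + (-40)·b = +2.85
Eliminate b (×(-40) and ×(-65), subtract): -7350·a = 104.450 → a = ∂T/∂x = -0.01421
Back-substitute: b = ∂T/∂y = -0.01796.
|∇f| = √(-0.01421² + -0.01796²) = 0.0229 °C/m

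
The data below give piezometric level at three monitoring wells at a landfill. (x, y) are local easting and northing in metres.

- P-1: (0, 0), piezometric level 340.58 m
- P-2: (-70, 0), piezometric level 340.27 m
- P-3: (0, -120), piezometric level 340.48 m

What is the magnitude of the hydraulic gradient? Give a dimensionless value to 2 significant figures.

∂h/∂x = (340.27 − 340.58) / (-70 − 0) = +0.004429
∂h/∂y = (340.48 − 340.58) / (-120 − 0) = +0.0008333
|∇h| = √(0.004429² + 0.0008333²) = 0.004507

0.0045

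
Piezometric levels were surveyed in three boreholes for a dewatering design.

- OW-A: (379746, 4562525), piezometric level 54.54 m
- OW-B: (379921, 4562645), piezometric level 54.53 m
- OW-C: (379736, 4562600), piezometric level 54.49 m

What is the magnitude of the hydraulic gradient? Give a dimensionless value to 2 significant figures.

Differences from OW-A: to OW-B (Δx, Δy, Δh) = (175, 120, -0.01); to OW-C = (-10, 75, -0.05).
Solve a·Δx + b·Δy = Δh: det = 175·75 − (-10)·120 = 14325.
∂h/∂x = [(-0.01)·75 − (-0.05)·120] / 14325 = +0.0003665
∂h/∂y = [175·(-0.05) − (-10)·(-0.01)] / 14325 = -0.0006178
|∇h| = √(0.0003665² + -0.0006178²) = 0.0007183

0.00072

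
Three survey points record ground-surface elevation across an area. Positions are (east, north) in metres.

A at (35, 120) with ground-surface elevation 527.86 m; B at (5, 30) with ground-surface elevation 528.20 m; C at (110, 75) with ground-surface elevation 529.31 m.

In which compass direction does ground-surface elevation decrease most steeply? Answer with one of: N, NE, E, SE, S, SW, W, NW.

Taking A as reference: B−A = (-30, -90, +0.34); C−A = (75, -45, +1.45).
Solve a·Δx + b·Δy = Δz: det = (-30)·(-45) − 75·(-90) = 8100.
∂z/∂x = [(+0.34)·(-45) − (+1.45)·(-90)] / 8100 = +0.01422
∂z/∂y = [(-30)·(+1.45) − 75·(+0.34)] / 8100 = -0.008519
Steepest decrease is along −∇f = (-0.01422 E, +0.008519 N) → northwest.

NW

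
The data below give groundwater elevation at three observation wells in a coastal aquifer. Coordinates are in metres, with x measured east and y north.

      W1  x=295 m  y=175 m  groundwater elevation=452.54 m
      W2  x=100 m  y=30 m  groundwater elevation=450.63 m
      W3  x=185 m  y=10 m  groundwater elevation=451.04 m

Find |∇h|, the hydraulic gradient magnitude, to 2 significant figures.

0.0079

Taking W1 as reference: W2−W1 = (-195, -145, -1.91); W3−W1 = (-110, -165, -1.50).
Solve a·Δx + b·Δy = Δh: det = (-195)·(-165) − (-110)·(-145) = 16225.
∂h/∂x = [(-1.91)·(-165) − (-1.50)·(-145)] / 16225 = +0.006018
∂h/∂y = [(-195)·(-1.50) − (-110)·(-1.91)] / 16225 = +0.005079
|∇h| = √(0.006018² + 0.005079²) = 0.007875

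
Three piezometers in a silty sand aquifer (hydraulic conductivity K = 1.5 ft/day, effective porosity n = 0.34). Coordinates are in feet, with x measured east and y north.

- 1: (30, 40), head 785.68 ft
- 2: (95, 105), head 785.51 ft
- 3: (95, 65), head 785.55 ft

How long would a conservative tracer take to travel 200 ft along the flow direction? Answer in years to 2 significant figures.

With h = a·x + b·y + c and 1 as origin, the differences give:
  65·a + 65·b = -0.17
  65·a + 25·b = -0.13
Eliminate b (×25 and ×65, subtract): -2600·a = 4.200 → a = ∂h/∂x = -0.001615
Back-substitute: b = ∂h/∂y = -0.0010000.
|∇h| = √(-0.001615² + -0.0010000²) = 0.0019
Seepage velocity v = K·i/n = 1.5 × 0.0019 / 0.34 = 0.008382 ft/day.
t = 200 / 0.008382 = 2.386e+04 days = 65.3 years.

65 years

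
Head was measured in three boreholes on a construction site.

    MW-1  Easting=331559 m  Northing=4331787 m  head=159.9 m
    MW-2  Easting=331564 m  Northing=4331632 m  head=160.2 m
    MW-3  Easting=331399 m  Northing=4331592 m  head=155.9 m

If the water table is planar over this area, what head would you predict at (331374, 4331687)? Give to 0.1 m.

With h = a·x + b·y + c and MW-1 as origin, the differences give:
  5·a + (-155)·b = +0.3
  (-160)·a + (-195)·b = -4.0
Eliminate b (×(-195) and ×(-155), subtract): -25775·a = -678.50 → a = ∂h/∂x = +0.02632
Back-substitute: b = ∂h/∂y = -0.001086.
h(331374, 4331687) = 159.9 + (+0.02632)·(-185) + (-0.001086)·(-100) = 159.9 -4.870 +0.109 = 155.139 m.

155.1 m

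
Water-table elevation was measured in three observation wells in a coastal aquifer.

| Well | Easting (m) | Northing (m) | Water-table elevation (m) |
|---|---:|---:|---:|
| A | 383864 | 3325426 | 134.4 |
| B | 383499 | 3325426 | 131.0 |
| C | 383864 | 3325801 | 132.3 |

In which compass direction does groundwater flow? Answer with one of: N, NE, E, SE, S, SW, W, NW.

NW

∂h/∂x = (131.0 − 134.4) / (383499 − 383864) = +0.009315
∂h/∂y = (132.3 − 134.4) / (3325801 − 3325426) = -0.005600
Flow = −∇h = (-0.009315 east, +0.005600 north), which points northwest.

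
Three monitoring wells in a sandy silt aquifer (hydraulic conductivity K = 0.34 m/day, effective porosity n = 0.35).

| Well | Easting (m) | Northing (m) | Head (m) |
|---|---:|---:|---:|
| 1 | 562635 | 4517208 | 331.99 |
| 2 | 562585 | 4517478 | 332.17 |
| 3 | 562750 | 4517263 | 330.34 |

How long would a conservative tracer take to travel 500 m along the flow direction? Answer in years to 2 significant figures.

100 years

Taking 1 as reference: 2−1 = (-50, 270, +0.18); 3−1 = (115, 55, -1.65).
Determinant of the coordinate differences = (-50)·55 − 115·270 = -33800.
∂h/∂x = [(+0.18)·55 − (-1.65)·270] / -33800 = -0.01347
∂h/∂y = [(-50)·(-1.65) − 115·(+0.18)] / -33800 = -0.001828
|∇h| = √(-0.01347² + -0.001828²) = 0.01359
Seepage velocity v = K·i/n = 0.34 × 0.01359 / 0.35 = 0.0132 m/day.
t = 500 / 0.0132 = 3.788e+04 days = 104 years.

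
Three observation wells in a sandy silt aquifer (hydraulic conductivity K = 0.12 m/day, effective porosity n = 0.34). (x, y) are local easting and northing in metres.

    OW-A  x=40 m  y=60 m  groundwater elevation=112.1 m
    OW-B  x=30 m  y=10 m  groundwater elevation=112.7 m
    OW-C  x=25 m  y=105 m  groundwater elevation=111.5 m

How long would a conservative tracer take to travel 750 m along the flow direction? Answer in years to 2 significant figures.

460 years

Differences from OW-A: to OW-B (Δx, Δy, Δh) = (-10, -50, +0.6); to OW-C = (-15, 45, -0.6).
Solve a·Δx + b·Δy = Δh: det = (-10)·45 − (-15)·(-50) = -1200.
∂h/∂x = [(+0.6)·45 − (-0.6)·(-50)] / -1200 = +0.002500
∂h/∂y = [(-10)·(-0.6) − (-15)·(+0.6)] / -1200 = -0.01250
|∇h| = √(0.002500² + -0.01250²) = 0.01275
Seepage velocity v = K·i/n = 0.12 × 0.01275 / 0.34 = 0.0045 m/day.
t = 750 / 0.0045 = 1.667e+05 days = 456 years.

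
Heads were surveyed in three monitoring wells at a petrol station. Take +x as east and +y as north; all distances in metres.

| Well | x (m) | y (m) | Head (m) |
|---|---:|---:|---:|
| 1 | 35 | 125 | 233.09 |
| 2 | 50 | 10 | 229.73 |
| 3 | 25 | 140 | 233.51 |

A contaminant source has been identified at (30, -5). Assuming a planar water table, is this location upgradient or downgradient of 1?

With h = a·x + b·y + c and 1 as origin, the differences give:
  15·a + (-115)·b = -3.36
  (-10)·a + 15·b = +0.42
Eliminate b (×15 and ×(-115), subtract): -925·a = -2.100 → a = ∂h/∂x = +0.002270
Back-substitute: b = ∂h/∂y = +0.02951.
Head at (30, -5) = 233.09 + (+0.002270)·(-5) + (+0.02951)·(-130) = 229.24 m.
That is lower than the 233.09 m at 1, so the point is downgradient.

downgradient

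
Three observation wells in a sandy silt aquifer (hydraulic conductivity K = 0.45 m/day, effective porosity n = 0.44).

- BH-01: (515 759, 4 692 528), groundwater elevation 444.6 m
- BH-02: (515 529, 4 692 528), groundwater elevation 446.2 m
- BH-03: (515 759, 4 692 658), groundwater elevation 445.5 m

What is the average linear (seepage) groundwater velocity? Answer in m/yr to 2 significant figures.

∂h/∂x = (446.2 − 444.6) / (515529 − 515759) = -0.006957
∂h/∂y = (445.5 − 444.6) / (4692658 − 4692528) = +0.006923
|∇h| = √(-0.006957² + 0.006923²) = 0.009815
Seepage velocity v = K·i/n = 0.45 × 0.009815 / 0.44 = 0.01004 m/day = 3.667 m/yr.

3.7 m/yr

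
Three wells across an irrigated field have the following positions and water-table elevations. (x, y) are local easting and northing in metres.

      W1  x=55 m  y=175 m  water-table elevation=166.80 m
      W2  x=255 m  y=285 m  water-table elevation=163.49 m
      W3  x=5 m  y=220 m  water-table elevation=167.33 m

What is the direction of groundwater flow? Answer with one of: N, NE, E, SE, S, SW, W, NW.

E

With h = a·x + b·y + c and W1 as origin, the differences give:
  200·a + 110·b = -3.31
  (-50)·a + 45·b = +0.53
Eliminate b (×45 and ×110, subtract): 14500·a = -207.250 → a = ∂h/∂x = -0.01429
Back-substitute: b = ∂h/∂y = -0.004103.
Flow = −∇h = (+0.01429 east, +0.004103 north), which points east.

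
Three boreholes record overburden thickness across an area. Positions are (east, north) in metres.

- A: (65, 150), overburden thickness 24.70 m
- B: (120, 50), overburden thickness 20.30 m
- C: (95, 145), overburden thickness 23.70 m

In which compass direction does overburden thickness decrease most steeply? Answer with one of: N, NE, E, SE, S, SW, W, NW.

SE

With d = a·x + b·y + c and A as origin, the differences give:
  55·a + (-100)·b = -4.40
  30·a + (-5)·b = -1.00
Eliminate b (×(-5) and ×(-100), subtract): 2725·a = -78.000 → a = ∂d/∂x = -0.02862
Back-substitute: b = ∂d/∂y = +0.02826.
Steepest decrease is along −∇f = (+0.02862 E, -0.02826 N) → southeast.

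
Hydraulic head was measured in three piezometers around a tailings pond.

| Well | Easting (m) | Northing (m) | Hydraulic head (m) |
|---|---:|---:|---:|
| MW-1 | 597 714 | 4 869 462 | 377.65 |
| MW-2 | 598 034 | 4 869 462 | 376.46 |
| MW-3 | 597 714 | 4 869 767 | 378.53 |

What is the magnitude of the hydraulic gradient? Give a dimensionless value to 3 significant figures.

0.00471

∂h/∂x = (376.46 − 377.65) / (598034 − 597714) = -0.003719
∂h/∂y = (378.53 − 377.65) / (4869767 − 4869462) = +0.002885
|∇h| = √(-0.003719² + 0.002885²) = 0.004707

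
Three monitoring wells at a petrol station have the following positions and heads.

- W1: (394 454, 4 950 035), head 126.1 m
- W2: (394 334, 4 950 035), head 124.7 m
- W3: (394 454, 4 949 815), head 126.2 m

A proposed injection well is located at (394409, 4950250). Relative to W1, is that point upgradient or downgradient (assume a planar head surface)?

∂h/∂x = (124.7 − 126.1) / (394334 − 394454) = +0.01167
∂h/∂y = (126.2 − 126.1) / (4949815 − 4950035) = -0.0004545
Head at (394409, 4950250) = 126.1 + (+0.01167)·(-45) + (-0.0004545)·(215) = 125.48 m.
That is lower than the 126.1 m at W1, so the point is downgradient.

downgradient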